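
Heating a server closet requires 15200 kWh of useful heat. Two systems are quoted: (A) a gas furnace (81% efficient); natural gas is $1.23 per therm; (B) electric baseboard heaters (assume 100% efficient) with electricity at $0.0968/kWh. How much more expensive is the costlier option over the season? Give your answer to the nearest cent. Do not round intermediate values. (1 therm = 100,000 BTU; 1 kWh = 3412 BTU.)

Heat load = 15200 kWh × 3412 = 51,862,400 BTU
Gas: input = 51,862,400 / 0.81 = 64,027,654 BTU = 640.3 therm → 640.3 × $1.23 = $787.54
Electric: 51,862,400 BTU / 3412 = 15,200 kWh → × $0.0968 = $1,471.36
Difference = |$787.54 − $1,471.36| = $683.82

$683.82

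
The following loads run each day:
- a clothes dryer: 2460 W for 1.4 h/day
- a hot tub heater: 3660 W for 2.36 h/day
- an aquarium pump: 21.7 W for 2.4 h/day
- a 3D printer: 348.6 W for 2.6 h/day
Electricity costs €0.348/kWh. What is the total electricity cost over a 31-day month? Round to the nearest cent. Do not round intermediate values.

€140.68

clothes dryer: 2460 W × 1.4 h × 31 d = 106,764 Wh = 106.8 kWh
hot tub heater: 3660 W × 2.36 h × 31 d = 267,766 Wh = 267.8 kWh
aquarium pump: 21.7 W × 2.4 h × 31 d = 1,614 Wh = 1.614 kWh
3D printer: 348.6 W × 2.6 h × 31 d = 28,097 Wh = 28.1 kWh
Total energy = 106.8 + 267.8 + 1.614 + 28.1 = 404.2 kWh
Cost = 404.2 kWh × €0.348 = €140.68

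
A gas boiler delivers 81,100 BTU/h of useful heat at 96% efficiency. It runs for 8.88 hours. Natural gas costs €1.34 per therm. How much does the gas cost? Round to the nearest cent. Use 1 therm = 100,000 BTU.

€10.05

Heat delivered = 81,100 BTU/h × 8.88 h = 720,168 BTU
Gas input = 720,168 / 0.96 = 750,175 BTU
= 750,175 / 100,000 = 7.502 therm
Cost = 7.502 × €1.34/therm = €10.05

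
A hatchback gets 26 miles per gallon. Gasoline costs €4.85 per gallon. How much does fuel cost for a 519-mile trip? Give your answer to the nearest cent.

Fuel = 519 mi / 26 mpg = 19.96 gal
Cost = 19.96 gal × €4.85/gal = €96.81

€96.81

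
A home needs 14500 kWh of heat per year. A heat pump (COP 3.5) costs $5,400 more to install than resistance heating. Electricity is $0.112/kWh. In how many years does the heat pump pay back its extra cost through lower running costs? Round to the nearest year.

5 years

Resistance: 14500 kWh × $0.112 = $1,624.00/yr
Heat pump: 14500 / 3.5 = 4143 kWh in → × $0.112 = $464.00/yr
Annual savings = $1,160.00
Payback = $5,400 / $1,160.00 = 4.66 years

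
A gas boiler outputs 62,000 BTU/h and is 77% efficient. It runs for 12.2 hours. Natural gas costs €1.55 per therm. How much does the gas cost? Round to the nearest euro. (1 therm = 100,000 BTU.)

€15

Heat delivered = 62,000 BTU/h × 12.2 h = 756,400 BTU
Gas input = 756,400 / 0.77 = 982,338 BTU
= 982,338 / 100,000 = 9.823 therm
Cost = 9.823 × €1.55/therm = €15.23 ≈ €15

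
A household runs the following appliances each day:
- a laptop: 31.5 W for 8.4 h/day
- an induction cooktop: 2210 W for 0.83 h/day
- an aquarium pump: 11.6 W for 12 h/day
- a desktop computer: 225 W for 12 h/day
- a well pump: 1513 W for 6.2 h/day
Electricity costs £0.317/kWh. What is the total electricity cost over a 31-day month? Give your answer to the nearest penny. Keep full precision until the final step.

£140.71

laptop: 31.5 W × 8.4 h × 31 d = 8,203 Wh = 8.203 kWh
induction cooktop: 2210 W × 0.83 h × 31 d = 56,863 Wh = 56.86 kWh
aquarium pump: 11.6 W × 12 h × 31 d = 4,315 Wh = 4.315 kWh
desktop computer: 225 W × 12 h × 31 d = 83,700 Wh = 83.7 kWh
well pump: 1513 W × 6.2 h × 31 d = 290,799 Wh = 290.8 kWh
Total energy = 8.203 + 56.86 + 4.315 + 83.7 + 290.8 = 443.9 kWh
Cost = 443.9 kWh × £0.317 = £140.71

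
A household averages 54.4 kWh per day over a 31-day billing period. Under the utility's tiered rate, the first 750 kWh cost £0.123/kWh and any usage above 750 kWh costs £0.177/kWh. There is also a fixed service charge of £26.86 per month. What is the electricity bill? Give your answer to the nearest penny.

Usage = 54.4 kWh/day × 31 days = 1686.4 kWh
First 750 kWh × £0.123 = £92.25
Remaining 936.4 kWh × £0.177 = £165.74
Energy charge = £257.99; + service £26.86 = £284.85

£284.85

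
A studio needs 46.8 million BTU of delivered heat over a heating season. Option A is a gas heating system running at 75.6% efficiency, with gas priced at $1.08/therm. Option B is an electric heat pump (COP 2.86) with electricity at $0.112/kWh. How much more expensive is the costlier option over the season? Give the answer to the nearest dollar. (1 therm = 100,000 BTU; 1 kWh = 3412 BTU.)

Heat load = 46.8 × 10⁶ BTU = 46,800,000 BTU
Gas: input = 46,800,000 / 0.756 = 61,904,762 BTU = 619 therm → 619 × $1.08 = $668.57
Heat pump: 46,800,000 BTU / 3412 = 13,720 kWh heat; / 2.86 = 4,796 kWh in → × $0.112 = $537.14
Difference = |$668.57 − $537.14| = $131.43 ≈ $131

$131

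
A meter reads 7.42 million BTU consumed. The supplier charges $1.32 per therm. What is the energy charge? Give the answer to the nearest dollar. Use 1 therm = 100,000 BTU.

7.42 million BTU × (10 therm/million BTU) = 74.2 therm
Cost = 74.2 therm × $1.32/therm = $97.94 ≈ $98

$98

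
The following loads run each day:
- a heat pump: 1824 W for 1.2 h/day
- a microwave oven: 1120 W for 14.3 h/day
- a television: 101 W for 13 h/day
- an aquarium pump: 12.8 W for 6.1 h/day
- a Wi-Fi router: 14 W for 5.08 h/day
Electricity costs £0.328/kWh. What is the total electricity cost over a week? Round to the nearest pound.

£45

heat pump: 1824 W × 1.2 h × 7 d = 15,322 Wh = 15.32 kWh
microwave oven: 1120 W × 14.3 h × 7 d = 112,112 Wh = 112.1 kWh
television: 101 W × 13 h × 7 d = 9,191 Wh = 9.191 kWh
aquarium pump: 12.8 W × 6.1 h × 7 d = 547 Wh = 0.5466 kWh
Wi-Fi router: 14 W × 5.08 h × 7 d = 498 Wh = 0.4978 kWh
Total energy = 15.32 + 112.1 + 9.191 + 0.5466 + 0.4978 = 137.7 kWh
Cost = 137.7 kWh × £0.328 = £45.16 ≈ £45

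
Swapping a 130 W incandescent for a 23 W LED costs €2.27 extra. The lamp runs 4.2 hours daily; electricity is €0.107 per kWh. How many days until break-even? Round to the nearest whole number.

47 days

Power saved = 130 − 23 = 107 W
Daily energy saved = 107 W × 4.2 h = 449.4 Wh = 0.4494 kWh
Daily savings = 0.4494 × €0.107 = €0.0481
Payback = €2.27 / €0.0481 per day = 47.21 days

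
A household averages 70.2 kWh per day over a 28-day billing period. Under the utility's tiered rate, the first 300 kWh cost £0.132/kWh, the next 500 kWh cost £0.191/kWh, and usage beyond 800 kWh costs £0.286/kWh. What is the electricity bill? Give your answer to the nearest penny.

Usage = 70.2 kWh/day × 28 days = 1965.6 kWh
First 300 kWh × £0.132 = £39.60
Next 500 kWh × £0.191 = £95.50
Remaining 1165.6 kWh × £0.286 = £333.36
Total = £468.46

£468.46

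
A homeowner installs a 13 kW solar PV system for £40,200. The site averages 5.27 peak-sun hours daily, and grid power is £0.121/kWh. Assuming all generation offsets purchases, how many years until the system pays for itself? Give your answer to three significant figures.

Daily generation = 13 kW × 5.27 h = 68.51 kWh
Annual generation = 68.51 × 365 = 25006 kWh
Annual savings = 25006 × £0.121 = £3,025.74
Payback = £40,200 / £3,025.74 = 13.3 years

13.3 years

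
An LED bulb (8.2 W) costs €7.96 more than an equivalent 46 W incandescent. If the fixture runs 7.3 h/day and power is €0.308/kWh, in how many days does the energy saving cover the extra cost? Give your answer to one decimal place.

Power saved = 46 − 8.2 = 37.8 W
Daily energy saved = 37.8 W × 7.3 h = 275.9 Wh = 0.27594 kWh
Daily savings = 0.27594 × €0.308 = €0.0850
Payback = €7.96 / €0.0850 per day = 93.66 days

93.7 days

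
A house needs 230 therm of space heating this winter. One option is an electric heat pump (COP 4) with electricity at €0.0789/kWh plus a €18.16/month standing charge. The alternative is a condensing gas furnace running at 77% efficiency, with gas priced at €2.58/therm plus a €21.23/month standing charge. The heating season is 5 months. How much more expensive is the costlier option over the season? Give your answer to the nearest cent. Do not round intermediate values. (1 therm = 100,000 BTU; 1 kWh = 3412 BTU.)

Heat load = 230 therm × 100,000 = 23,000,000 BTU
Gas: input = 23,000,000 / 0.77 = 29,870,130 BTU = 298.7 therm → 298.7 × €2.58 = €770.65; + 5 × €21.23 standing = €876.80
Heat pump: 23,000,000 BTU / 3412 = 6,741 kWh heat; / 4 = 1,685 kWh in → × €0.0789 = €132.96; + 5 × €18.16 standing = €223.76
Difference = |€876.80 − €223.76| = €653.03

€653.03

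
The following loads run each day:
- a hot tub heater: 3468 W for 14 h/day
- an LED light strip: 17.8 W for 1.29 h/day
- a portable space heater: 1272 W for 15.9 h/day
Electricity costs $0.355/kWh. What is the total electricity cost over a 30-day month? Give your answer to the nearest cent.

$732.72

hot tub heater: 3468 W × 14 h × 30 d = 1,456,560 Wh = 1,457 kWh
LED light strip: 17.8 W × 1.29 h × 30 d = 689 Wh = 0.6889 kWh
portable space heater: 1272 W × 15.9 h × 30 d = 606,744 Wh = 606.7 kWh
Total energy = 1,457 + 0.6889 + 606.7 = 2,064 kWh
Cost = 2,064 kWh × $0.355 = $732.72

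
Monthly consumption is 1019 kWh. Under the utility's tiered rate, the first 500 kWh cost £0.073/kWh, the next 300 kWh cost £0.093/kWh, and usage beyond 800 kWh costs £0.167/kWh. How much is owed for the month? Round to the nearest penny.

First 500 kWh × £0.073 = £36.50
Next 300 kWh × £0.093 = £27.90
Remaining 219 kWh × £0.167 = £36.57
Total = £100.97

£100.97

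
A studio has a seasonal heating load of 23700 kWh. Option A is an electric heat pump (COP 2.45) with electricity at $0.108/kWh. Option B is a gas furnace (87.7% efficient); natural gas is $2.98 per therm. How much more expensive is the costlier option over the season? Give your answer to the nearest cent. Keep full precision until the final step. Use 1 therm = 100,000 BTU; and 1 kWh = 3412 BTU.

$1703.00

Heat load = 23700 kWh × 3412 = 80,864,400 BTU
Gas: input = 80,864,400 / 0.877 = 92,205,701 BTU = 922.1 therm → 922.1 × $2.98 = $2,747.73
Heat pump: 80,864,400 BTU / 3412 = 23,700 kWh heat; / 2.45 = 9,673 kWh in → × $0.108 = $1,044.73
Difference = |$2,747.73 − $1,044.73| = $1,703.00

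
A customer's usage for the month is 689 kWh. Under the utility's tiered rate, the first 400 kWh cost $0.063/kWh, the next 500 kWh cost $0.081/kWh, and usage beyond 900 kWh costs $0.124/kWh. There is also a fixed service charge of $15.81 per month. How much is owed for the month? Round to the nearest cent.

First 400 kWh × $0.063 = $25.20
Next 289 kWh × $0.081 = $23.41
Remaining tier: 0 kWh (not reached)
Energy charge = $48.61; + service $15.81 = $64.42

$64.42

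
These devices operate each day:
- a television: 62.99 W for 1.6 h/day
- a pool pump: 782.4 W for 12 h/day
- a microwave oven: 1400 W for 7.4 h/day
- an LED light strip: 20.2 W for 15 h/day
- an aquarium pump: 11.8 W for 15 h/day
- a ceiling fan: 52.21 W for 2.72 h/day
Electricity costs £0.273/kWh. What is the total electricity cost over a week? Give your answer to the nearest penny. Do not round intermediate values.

television: 62.99 W × 1.6 h × 7 d = 705 Wh = 0.7055 kWh
pool pump: 782.4 W × 12 h × 7 d = 65,722 Wh = 65.72 kWh
microwave oven: 1400 W × 7.4 h × 7 d = 72,520 Wh = 72.52 kWh
LED light strip: 20.2 W × 15 h × 7 d = 2,121 Wh = 2.121 kWh
aquarium pump: 11.8 W × 15 h × 7 d = 1,239 Wh = 1.239 kWh
ceiling fan: 52.21 W × 2.72 h × 7 d = 994 Wh = 0.9941 kWh
Total energy = 0.7055 + 65.72 + 72.52 + 2.121 + 1.239 + 0.9941 = 143.3 kWh
Cost = 143.3 kWh × £0.273 = £39.12

£39.12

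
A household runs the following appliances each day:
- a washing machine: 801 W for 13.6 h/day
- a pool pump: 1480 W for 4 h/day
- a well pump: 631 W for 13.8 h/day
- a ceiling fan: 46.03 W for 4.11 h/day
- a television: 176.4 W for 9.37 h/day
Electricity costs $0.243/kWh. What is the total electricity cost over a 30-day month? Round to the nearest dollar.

$199

washing machine: 801 W × 13.6 h × 30 d = 326,808 Wh = 326.8 kWh
pool pump: 1480 W × 4 h × 30 d = 177,600 Wh = 177.6 kWh
well pump: 631 W × 13.8 h × 30 d = 261,234 Wh = 261.2 kWh
ceiling fan: 46.03 W × 4.11 h × 30 d = 5,675 Wh = 5.675 kWh
television: 176.4 W × 9.37 h × 30 d = 49,586 Wh = 49.59 kWh
Total energy = 326.8 + 177.6 + 261.2 + 5.675 + 49.59 = 820.9 kWh
Cost = 820.9 kWh × $0.243 = $199.48 ≈ $199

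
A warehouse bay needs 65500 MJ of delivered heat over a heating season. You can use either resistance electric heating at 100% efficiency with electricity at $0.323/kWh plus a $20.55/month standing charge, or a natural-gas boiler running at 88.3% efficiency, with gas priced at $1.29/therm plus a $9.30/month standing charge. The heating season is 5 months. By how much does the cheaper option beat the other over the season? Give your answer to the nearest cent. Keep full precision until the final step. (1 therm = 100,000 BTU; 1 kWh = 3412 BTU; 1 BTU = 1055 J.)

$5026.59

Heat load = 65500 MJ = 65,500,000,000 J / 1055 = 62,085,308 BTU
Gas: input = 62,085,308 / 0.883 = 70,311,787 BTU = 703.1 therm → 703.1 × $1.29 = $907.02; + 5 × $9.30 standing = $953.52
Electric: 62,085,308 BTU / 3412 = 18,200 kWh → × $0.323 = $5,877.36; + 5 × $20.55 standing = $5,980.11
Difference = |$953.52 − $5,980.11| = $5,026.59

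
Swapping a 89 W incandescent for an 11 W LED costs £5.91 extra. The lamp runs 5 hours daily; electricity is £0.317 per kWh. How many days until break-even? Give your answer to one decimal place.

47.8 days

Power saved = 89 − 11 = 78 W
Daily energy saved = 78 W × 5 h = 390 Wh = 0.39 kWh
Daily savings = 0.39 × £0.317 = £0.1236
Payback = £5.91 / £0.1236 per day = 47.8 days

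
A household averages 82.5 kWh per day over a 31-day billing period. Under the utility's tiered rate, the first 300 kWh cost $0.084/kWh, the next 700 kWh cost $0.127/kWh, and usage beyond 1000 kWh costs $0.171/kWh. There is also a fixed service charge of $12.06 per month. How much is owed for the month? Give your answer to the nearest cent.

Usage = 82.5 kWh/day × 31 days = 2557.5 kWh
First 300 kWh × $0.084 = $25.20
Next 700 kWh × $0.127 = $88.90
Remaining 1557.5 kWh × $0.171 = $266.33
Energy charge = $380.43; + service $12.06 = $392.49

$392.49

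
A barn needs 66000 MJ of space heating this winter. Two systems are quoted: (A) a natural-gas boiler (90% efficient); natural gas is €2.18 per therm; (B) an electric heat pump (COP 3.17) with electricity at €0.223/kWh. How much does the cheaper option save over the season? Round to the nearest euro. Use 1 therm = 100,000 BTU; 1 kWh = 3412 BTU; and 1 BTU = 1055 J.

€226

Heat load = 66000 MJ = 66,000,000,000 J / 1055 = 62,559,242 BTU
Gas: input = 62,559,242 / 0.90 = 69,510,269 BTU = 695.1 therm → 695.1 × €2.18 = €1,515.32
Heat pump: 62,559,242 BTU / 3412 = 18,340 kWh heat; / 3.17 = 5,784 kWh in → × €0.223 = €1,289.82
Difference = |€1,515.32 − €1,289.82| = €225.51 ≈ €226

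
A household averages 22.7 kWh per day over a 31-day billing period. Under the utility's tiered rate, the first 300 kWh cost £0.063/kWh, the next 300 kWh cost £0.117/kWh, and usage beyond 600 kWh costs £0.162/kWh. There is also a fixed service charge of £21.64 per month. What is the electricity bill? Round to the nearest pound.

Usage = 22.7 kWh/day × 31 days = 703.7 kWh
First 300 kWh × £0.063 = £18.90
Next 300 kWh × £0.117 = £35.10
Remaining 103.7 kWh × £0.162 = £16.80
Energy charge = £70.80; + service £21.64 = £92.44 ≈ £92

£92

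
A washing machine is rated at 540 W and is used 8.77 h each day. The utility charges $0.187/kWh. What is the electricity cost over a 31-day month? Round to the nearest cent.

Energy = 540 W × 8.77 h/day × 31 days = 146,810 Wh = 146.8 kWh
Cost = 146.8 kWh × $0.187/kWh = $27.45

$27.45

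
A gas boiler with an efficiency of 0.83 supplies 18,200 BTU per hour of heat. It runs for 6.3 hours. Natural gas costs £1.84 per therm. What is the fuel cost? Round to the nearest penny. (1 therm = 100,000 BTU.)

£2.54

Heat delivered = 18,200 BTU/h × 6.3 h = 114,660 BTU
Gas input = 114,660 / 0.83 = 138,145 BTU
= 138,145 / 100,000 = 1.381 therm
Cost = 1.381 × £1.84/therm = £2.54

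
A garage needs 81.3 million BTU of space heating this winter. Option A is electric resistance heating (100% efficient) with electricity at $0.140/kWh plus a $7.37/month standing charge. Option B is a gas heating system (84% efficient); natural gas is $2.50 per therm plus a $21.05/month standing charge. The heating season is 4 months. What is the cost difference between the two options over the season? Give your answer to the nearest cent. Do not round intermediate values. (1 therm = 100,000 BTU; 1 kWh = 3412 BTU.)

$861.51

Heat load = 81.3 × 10⁶ BTU = 81,300,000 BTU
Gas: input = 81,300,000 / 0.84 = 96,785,714 BTU = 967.9 therm → 967.9 × $2.50 = $2,419.64; + 4 × $21.05 standing = $2,503.84
Electric: 81,300,000 BTU / 3412 = 23,830 kWh → × $0.140 = $3,335.87; + 4 × $7.37 standing = $3,365.35
Difference = |$2,503.84 − $3,365.35| = $861.51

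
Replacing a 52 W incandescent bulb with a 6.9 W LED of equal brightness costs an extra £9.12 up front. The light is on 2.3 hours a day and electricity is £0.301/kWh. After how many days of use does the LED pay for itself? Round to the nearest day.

292 days

Power saved = 52 − 6.9 = 45.1 W
Daily energy saved = 45.1 W × 2.3 h = 103.7 Wh = 0.10373 kWh
Daily savings = 0.10373 × £0.301 = £0.0312
Payback = £9.12 / £0.0312 per day = 292.1 days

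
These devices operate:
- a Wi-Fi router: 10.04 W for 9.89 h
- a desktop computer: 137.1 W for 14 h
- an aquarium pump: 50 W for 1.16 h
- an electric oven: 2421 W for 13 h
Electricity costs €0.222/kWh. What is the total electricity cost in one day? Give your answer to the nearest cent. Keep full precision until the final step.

Wi-Fi router: 10.04 W × 9.89 h = 99 Wh = 0.0993 kWh
desktop computer: 137.1 W × 14 h = 1,919 Wh = 1.919 kWh
aquarium pump: 50 W × 1.16 h = 58 Wh = 0.058 kWh
electric oven: 2421 W × 13 h = 31,473 Wh = 31.47 kWh
Total energy = 0.0993 + 1.919 + 0.058 + 31.47 = 33.55 kWh
Cost = 33.55 kWh × €0.222 = €7.45

€7.45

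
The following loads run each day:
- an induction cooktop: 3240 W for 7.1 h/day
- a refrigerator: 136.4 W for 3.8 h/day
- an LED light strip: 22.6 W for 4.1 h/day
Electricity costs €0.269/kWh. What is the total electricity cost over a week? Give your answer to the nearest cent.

induction cooktop: 3240 W × 7.1 h × 7 d = 161,028 Wh = 161 kWh
refrigerator: 136.4 W × 3.8 h × 7 d = 3,628 Wh = 3.628 kWh
LED light strip: 22.6 W × 4.1 h × 7 d = 649 Wh = 0.6486 kWh
Total energy = 161 + 3.628 + 0.6486 = 165.3 kWh
Cost = 165.3 kWh × €0.269 = €44.47

€44.47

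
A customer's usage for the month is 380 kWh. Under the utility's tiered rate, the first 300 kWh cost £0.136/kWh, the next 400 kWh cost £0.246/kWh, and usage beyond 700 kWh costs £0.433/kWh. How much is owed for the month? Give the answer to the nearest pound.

£60

First 300 kWh × £0.136 = £40.80
Next 80 kWh × £0.246 = £19.68
Remaining tier: 0 kWh (not reached)
Total = £60.48 ≈ £60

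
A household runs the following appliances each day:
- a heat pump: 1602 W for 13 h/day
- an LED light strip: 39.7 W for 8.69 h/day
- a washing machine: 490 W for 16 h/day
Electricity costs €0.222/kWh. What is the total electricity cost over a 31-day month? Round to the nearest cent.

€199.65

heat pump: 1602 W × 13 h × 31 d = 645,606 Wh = 645.6 kWh
LED light strip: 39.7 W × 8.69 h × 31 d = 10,695 Wh = 10.69 kWh
washing machine: 490 W × 16 h × 31 d = 243,040 Wh = 243 kWh
Total energy = 645.6 + 10.69 + 243 = 899.3 kWh
Cost = 899.3 kWh × €0.222 = €199.65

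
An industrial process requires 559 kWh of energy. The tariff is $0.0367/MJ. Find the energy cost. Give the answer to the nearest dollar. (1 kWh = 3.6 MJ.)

$74

559 kWh × (3.6 MJ/kWh) = 2,012 MJ
Cost = 2,012 MJ × $0.0367/MJ = $73.86 ≈ $74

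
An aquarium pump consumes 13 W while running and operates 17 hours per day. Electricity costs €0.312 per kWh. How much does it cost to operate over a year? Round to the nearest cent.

€25.17

Energy = 13 W × 17 h/day × 365 days = 80,665 Wh = 80.67 kWh
Cost = 80.67 kWh × €0.312/kWh = €25.17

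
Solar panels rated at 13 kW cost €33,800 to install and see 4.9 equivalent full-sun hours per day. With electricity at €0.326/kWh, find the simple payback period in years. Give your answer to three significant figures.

4.46 years

Daily generation = 13 kW × 4.9 h = 63.7 kWh
Annual generation = 63.7 × 365 = 23250 kWh
Annual savings = 23250 × €0.326 = €7,579.66
Payback = €33,800 / €7,579.66 = 4.46 years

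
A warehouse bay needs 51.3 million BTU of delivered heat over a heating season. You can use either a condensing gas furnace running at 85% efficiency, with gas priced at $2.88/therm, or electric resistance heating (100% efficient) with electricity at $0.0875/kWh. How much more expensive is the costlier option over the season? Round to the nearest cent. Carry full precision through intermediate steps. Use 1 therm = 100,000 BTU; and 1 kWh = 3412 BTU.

Heat load = 51.3 × 10⁶ BTU = 51,300,000 BTU
Gas: input = 51,300,000 / 0.85 = 60,352,941 BTU = 603.5 therm → 603.5 × $2.88 = $1,738.16
Electric: 51,300,000 BTU / 3412 = 15,040 kWh → × $0.0875 = $1,315.58
Difference = |$1,738.16 − $1,315.58| = $422.59

$422.59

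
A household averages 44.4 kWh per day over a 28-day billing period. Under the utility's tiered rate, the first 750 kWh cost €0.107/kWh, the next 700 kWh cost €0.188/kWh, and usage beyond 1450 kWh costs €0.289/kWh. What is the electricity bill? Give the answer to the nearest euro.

€173

Usage = 44.4 kWh/day × 28 days = 1243.2 kWh
First 750 kWh × €0.107 = €80.25
Next 493.2 kWh × €0.188 = €92.72
Remaining tier: 0 kWh (not reached)
Total = €172.97 ≈ €173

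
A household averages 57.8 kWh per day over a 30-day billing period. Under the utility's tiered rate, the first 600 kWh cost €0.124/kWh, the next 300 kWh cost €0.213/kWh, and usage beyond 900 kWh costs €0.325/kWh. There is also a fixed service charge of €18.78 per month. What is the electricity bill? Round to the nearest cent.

€428.13

Usage = 57.8 kWh/day × 30 days = 1734 kWh
First 600 kWh × €0.124 = €74.40
Next 300 kWh × €0.213 = €63.90
Remaining 834 kWh × €0.325 = €271.05
Energy charge = €409.35; + service €18.78 = €428.13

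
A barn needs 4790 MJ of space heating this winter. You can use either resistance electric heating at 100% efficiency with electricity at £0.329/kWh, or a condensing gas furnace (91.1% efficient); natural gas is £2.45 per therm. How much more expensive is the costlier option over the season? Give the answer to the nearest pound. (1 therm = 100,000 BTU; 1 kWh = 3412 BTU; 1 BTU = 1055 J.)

£316

Heat load = 4790 MJ = 4,790,000,000 J / 1055 = 4,540,284 BTU
Gas: input = 4,540,284 / 0.911 = 4,983,847 BTU = 49.84 therm → 49.84 × £2.45 = £122.10
Electric: 4,540,284 BTU / 3412 = 1,331 kWh → × £0.329 = £437.79
Difference = |£122.10 − £437.79| = £315.69 ≈ £316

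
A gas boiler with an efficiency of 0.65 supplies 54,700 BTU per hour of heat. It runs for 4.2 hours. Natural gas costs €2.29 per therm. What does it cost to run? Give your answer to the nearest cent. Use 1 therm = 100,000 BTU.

€8.09

Heat delivered = 54,700 BTU/h × 4.2 h = 229,740 BTU
Gas input = 229,740 / 0.65 = 353,446 BTU
= 353,446 / 100,000 = 3.534 therm
Cost = 3.534 × €2.29/therm = €8.09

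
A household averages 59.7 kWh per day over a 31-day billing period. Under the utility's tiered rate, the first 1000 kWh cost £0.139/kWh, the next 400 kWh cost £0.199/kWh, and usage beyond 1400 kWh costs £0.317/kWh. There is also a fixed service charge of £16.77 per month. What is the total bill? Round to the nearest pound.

£378

Usage = 59.7 kWh/day × 31 days = 1850.7 kWh
First 1000 kWh × £0.139 = £139.00
Next 400 kWh × £0.199 = £79.60
Remaining 450.7 kWh × £0.317 = £142.87
Energy charge = £361.47; + service £16.77 = £378.24 ≈ £378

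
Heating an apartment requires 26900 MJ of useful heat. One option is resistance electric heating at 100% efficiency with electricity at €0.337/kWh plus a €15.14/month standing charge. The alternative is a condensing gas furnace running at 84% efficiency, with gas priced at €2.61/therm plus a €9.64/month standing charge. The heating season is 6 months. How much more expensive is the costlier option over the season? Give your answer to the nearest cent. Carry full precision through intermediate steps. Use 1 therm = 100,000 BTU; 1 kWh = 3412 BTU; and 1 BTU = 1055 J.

€1759.13

Heat load = 26900 MJ = 26,900,000,000 J / 1055 = 25,497,630 BTU
Gas: input = 25,497,630 / 0.84 = 30,354,322 BTU = 303.5 therm → 303.5 × €2.61 = €792.25; + 6 × €9.64 standing = €850.09
Electric: 25,497,630 BTU / 3412 = 7,473 kWh → × €0.337 = €2,518.38; + 6 × €15.14 standing = €2,609.22
Difference = |€850.09 − €2,609.22| = €1,759.13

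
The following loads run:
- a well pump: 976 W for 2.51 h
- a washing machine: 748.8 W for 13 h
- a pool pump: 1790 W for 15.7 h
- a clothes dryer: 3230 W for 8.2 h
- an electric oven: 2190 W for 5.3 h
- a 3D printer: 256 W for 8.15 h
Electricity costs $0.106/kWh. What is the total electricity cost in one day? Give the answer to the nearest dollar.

$9

well pump: 976 W × 2.51 h = 2,450 Wh = 2.45 kWh
washing machine: 748.8 W × 13 h = 9,734 Wh = 9.734 kWh
pool pump: 1790 W × 15.7 h = 28,103 Wh = 28.1 kWh
clothes dryer: 3230 W × 8.2 h = 26,486 Wh = 26.49 kWh
electric oven: 2190 W × 5.3 h = 11,607 Wh = 11.61 kWh
3D printer: 256 W × 8.15 h = 2,086 Wh = 2.086 kWh
Total energy = 2.45 + 9.734 + 28.1 + 26.49 + 11.61 + 2.086 = 80.47 kWh
Cost = 80.47 kWh × $0.106 = $8.53 ≈ $9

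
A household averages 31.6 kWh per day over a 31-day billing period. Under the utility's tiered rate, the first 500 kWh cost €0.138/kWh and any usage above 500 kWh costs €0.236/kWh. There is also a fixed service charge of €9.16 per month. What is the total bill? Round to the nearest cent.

Usage = 31.6 kWh/day × 31 days = 979.6 kWh
First 500 kWh × €0.138 = €69.00
Remaining 479.6 kWh × €0.236 = €113.19
Energy charge = €182.19; + service €9.16 = €191.35

€191.35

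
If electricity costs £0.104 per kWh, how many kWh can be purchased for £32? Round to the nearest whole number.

308 kWh

£32 / £0.104 per kWh = 307.7 kWh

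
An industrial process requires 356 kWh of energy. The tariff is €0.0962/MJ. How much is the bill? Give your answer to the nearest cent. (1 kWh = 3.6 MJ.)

€123.29

356 kWh × (3.6 MJ/kWh) = 1,282 MJ
Cost = 1,282 MJ × €0.0962/MJ = €123.29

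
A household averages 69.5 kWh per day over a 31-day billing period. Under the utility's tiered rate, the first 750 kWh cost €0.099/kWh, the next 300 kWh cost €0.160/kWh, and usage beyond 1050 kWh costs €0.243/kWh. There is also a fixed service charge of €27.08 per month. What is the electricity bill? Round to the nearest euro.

Usage = 69.5 kWh/day × 31 days = 2154.5 kWh
First 750 kWh × €0.099 = €74.25
Next 300 kWh × €0.160 = €48.00
Remaining 1104.5 kWh × €0.243 = €268.39
Energy charge = €390.64; + service €27.08 = €417.72 ≈ €418

€418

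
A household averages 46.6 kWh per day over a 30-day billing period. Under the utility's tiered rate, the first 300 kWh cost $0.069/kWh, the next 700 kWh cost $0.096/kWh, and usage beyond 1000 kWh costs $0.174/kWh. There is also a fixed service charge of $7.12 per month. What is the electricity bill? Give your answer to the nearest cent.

Usage = 46.6 kWh/day × 30 days = 1398 kWh
First 300 kWh × $0.069 = $20.70
Next 700 kWh × $0.096 = $67.20
Remaining 398 kWh × $0.174 = $69.25
Energy charge = $157.15; + service $7.12 = $164.27

$164.27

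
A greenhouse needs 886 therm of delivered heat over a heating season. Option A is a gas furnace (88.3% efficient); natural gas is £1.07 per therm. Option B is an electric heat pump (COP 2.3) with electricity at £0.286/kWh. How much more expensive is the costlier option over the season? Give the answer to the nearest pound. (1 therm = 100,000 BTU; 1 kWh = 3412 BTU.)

Heat load = 886 therm × 100,000 = 88,600,000 BTU
Gas: input = 88,600,000 / 0.883 = 100,339,751 BTU = 1,003 therm → 1,003 × £1.07 = £1,073.64
Heat pump: 88,600,000 BTU / 3412 = 25,970 kWh heat; / 2.3 = 11,290 kWh in → × £0.286 = £3,228.96
Difference = |£1,073.64 − £3,228.96| = £2,155.33 ≈ £2155

£2155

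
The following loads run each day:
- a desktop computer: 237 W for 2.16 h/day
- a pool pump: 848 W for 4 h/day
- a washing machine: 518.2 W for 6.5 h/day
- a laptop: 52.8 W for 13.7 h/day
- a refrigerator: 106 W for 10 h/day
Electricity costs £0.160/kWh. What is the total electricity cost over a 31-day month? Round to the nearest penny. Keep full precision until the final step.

desktop computer: 237 W × 2.16 h × 31 d = 15,870 Wh = 15.87 kWh
pool pump: 848 W × 4 h × 31 d = 105,152 Wh = 105.2 kWh
washing machine: 518.2 W × 6.5 h × 31 d = 104,417 Wh = 104.4 kWh
laptop: 52.8 W × 13.7 h × 31 d = 22,424 Wh = 22.42 kWh
refrigerator: 106 W × 10 h × 31 d = 32,860 Wh = 32.86 kWh
Total energy = 15.87 + 105.2 + 104.4 + 22.42 + 32.86 = 280.7 kWh
Cost = 280.7 kWh × £0.160 = £44.92

£44.92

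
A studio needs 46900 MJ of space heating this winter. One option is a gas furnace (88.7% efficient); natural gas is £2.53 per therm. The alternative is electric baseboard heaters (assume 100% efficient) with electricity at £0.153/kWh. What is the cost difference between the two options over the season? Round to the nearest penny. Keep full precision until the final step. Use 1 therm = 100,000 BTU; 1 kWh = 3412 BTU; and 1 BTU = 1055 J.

£725.44

Heat load = 46900 MJ = 46,900,000,000 J / 1055 = 44,454,976 BTU
Gas: input = 44,454,976 / 0.887 = 50,118,350 BTU = 501.2 therm → 501.2 × £2.53 = £1,267.99
Electric: 44,454,976 BTU / 3412 = 13,030 kWh → × £0.153 = £1,993.44
Difference = |£1,267.99 − £1,993.44| = £725.44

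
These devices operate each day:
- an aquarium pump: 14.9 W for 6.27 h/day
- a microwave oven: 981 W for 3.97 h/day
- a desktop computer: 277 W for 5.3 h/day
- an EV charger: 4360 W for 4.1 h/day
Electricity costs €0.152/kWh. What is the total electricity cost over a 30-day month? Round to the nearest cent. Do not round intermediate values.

€106.39

aquarium pump: 14.9 W × 6.27 h × 30 d = 2,803 Wh = 2.803 kWh
microwave oven: 981 W × 3.97 h × 30 d = 116,837 Wh = 116.8 kWh
desktop computer: 277 W × 5.3 h × 30 d = 44,043 Wh = 44.04 kWh
EV charger: 4360 W × 4.1 h × 30 d = 536,280 Wh = 536.3 kWh
Total energy = 2.803 + 116.8 + 44.04 + 536.3 = 700 kWh
Cost = 700 kWh × €0.152 = €106.39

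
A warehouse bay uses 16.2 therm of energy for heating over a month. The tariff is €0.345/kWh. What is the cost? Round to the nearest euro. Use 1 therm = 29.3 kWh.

€164

16.2 therm × (29.3 kWh/therm) = 474.7 kWh
Cost = 474.7 kWh × €0.345/kWh = €163.76 ≈ €164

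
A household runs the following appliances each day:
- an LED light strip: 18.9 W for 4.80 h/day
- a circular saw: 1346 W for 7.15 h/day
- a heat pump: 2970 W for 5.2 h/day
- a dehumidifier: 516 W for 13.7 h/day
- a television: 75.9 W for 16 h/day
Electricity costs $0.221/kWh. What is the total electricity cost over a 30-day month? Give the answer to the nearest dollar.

LED light strip: 18.9 W × 4.80 h × 30 d = 2,722 Wh = 2.722 kWh
circular saw: 1346 W × 7.15 h × 30 d = 288,717 Wh = 288.7 kWh
heat pump: 2970 W × 5.2 h × 30 d = 463,320 Wh = 463.3 kWh
dehumidifier: 516 W × 13.7 h × 30 d = 212,076 Wh = 212.1 kWh
television: 75.9 W × 16 h × 30 d = 36,432 Wh = 36.43 kWh
Total energy = 2.722 + 288.7 + 463.3 + 212.1 + 36.43 = 1,003 kWh
Cost = 1,003 kWh × $0.221 = $221.72 ≈ $222

$222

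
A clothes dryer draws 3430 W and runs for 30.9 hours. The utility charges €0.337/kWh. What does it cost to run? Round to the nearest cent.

€35.72

Energy = 3430 W × 30.9 h = 105,987 Wh = 106 kWh
Cost = 106 kWh × €0.337/kWh = €35.72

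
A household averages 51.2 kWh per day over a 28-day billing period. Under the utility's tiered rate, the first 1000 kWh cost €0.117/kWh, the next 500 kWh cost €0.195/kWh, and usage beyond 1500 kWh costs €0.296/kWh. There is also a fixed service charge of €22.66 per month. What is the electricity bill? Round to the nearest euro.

€224

Usage = 51.2 kWh/day × 28 days = 1433.6 kWh
First 1000 kWh × €0.117 = €117.00
Next 433.6 kWh × €0.195 = €84.55
Remaining tier: 0 kWh (not reached)
Energy charge = €201.55; + service €22.66 = €224.21 ≈ €224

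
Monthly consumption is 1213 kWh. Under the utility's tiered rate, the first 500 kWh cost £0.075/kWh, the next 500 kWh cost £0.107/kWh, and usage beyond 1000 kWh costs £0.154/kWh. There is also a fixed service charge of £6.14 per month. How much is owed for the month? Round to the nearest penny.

£129.94

First 500 kWh × £0.075 = £37.50
Next 500 kWh × £0.107 = £53.50
Remaining 213 kWh × £0.154 = £32.80
Energy charge = £123.80; + service £6.14 = £129.94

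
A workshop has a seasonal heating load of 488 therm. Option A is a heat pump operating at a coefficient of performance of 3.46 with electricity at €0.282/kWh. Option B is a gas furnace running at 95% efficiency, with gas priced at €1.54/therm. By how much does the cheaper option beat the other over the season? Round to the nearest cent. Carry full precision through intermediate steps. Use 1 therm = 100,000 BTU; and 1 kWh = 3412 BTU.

€374.62

Heat load = 488 therm × 100,000 = 48,800,000 BTU
Gas: input = 48,800,000 / 0.95 = 51,368,421 BTU = 513.7 therm → 513.7 × €1.54 = €791.07
Heat pump: 48,800,000 BTU / 3412 = 14,300 kWh heat; / 3.46 = 4,134 kWh in → × €0.282 = €1,165.69
Difference = |€791.07 − €1,165.69| = €374.62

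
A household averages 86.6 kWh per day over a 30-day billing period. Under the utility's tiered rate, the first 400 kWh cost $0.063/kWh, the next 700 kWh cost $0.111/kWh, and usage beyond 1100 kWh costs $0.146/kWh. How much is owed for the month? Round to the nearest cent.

$321.61

Usage = 86.6 kWh/day × 30 days = 2598 kWh
First 400 kWh × $0.063 = $25.20
Next 700 kWh × $0.111 = $77.70
Remaining 1498 kWh × $0.146 = $218.71
Total = $321.61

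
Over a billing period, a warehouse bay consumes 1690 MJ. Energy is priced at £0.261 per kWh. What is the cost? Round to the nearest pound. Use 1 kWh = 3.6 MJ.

1690 MJ × (0.27778 kWh/MJ) = 469.4 kWh
Cost = 469.4 kWh × £0.261/kWh = £122.53 ≈ £123

£123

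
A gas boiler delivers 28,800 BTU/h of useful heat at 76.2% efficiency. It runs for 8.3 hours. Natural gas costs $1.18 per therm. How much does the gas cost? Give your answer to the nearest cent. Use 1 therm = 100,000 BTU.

Heat delivered = 28,800 BTU/h × 8.3 h = 239,040 BTU
Gas input = 239,040 / 0.762 = 313,701 BTU
= 313,701 / 100,000 = 3.137 therm
Cost = 3.137 × $1.18/therm = $3.70

$3.70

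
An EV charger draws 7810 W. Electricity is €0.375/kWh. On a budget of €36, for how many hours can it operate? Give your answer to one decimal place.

Energy budget = €36 / €0.375 per kWh = 96 kWh = 96,000 Wh
Runtime = 96,000 Wh / 7810 W = 12.29 h

12.3 h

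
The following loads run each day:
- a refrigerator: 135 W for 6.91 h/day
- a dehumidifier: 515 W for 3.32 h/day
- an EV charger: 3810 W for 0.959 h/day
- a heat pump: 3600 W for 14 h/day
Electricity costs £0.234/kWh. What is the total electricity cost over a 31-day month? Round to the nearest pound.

refrigerator: 135 W × 6.91 h × 31 d = 28,918 Wh = 28.92 kWh
dehumidifier: 515 W × 3.32 h × 31 d = 53,004 Wh = 53 kWh
EV charger: 3810 W × 0.959 h × 31 d = 113,267 Wh = 113.3 kWh
heat pump: 3600 W × 14 h × 31 d = 1,562,400 Wh = 1,562 kWh
Total energy = 28.92 + 53 + 113.3 + 1,562 = 1,758 kWh
Cost = 1,758 kWh × £0.234 = £411.28 ≈ £411

£411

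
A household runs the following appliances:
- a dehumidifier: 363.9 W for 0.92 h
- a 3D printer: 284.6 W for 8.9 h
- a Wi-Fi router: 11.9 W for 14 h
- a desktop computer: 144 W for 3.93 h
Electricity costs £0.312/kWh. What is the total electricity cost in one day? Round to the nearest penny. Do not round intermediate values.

dehumidifier: 363.9 W × 0.92 h = 335 Wh = 0.3348 kWh
3D printer: 284.6 W × 8.9 h = 2,533 Wh = 2.533 kWh
Wi-Fi router: 11.9 W × 14 h = 167 Wh = 0.1666 kWh
desktop computer: 144 W × 3.93 h = 566 Wh = 0.5659 kWh
Total energy = 0.3348 + 2.533 + 0.1666 + 0.5659 = 3.6 kWh
Cost = 3.6 kWh × £0.312 = £1.12

£1.12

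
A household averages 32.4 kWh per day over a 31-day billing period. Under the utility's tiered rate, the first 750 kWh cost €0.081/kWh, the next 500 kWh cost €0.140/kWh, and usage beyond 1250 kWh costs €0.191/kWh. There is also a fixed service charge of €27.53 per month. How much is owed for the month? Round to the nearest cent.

Usage = 32.4 kWh/day × 31 days = 1004.4 kWh
First 750 kWh × €0.081 = €60.75
Next 254.4 kWh × €0.140 = €35.62
Remaining tier: 0 kWh (not reached)
Energy charge = €96.37; + service €27.53 = €123.90

€123.90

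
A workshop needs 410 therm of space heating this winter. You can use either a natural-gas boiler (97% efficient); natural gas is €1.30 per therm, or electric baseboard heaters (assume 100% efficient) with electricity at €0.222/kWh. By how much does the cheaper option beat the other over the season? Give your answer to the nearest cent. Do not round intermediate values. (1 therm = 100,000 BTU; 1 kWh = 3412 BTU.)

€2118.16

Heat load = 410 therm × 100,000 = 41,000,000 BTU
Gas: input = 41,000,000 / 0.97 = 42,268,041 BTU = 422.7 therm → 422.7 × €1.30 = €549.48
Electric: 41,000,000 BTU / 3412 = 12,020 kWh → × €0.222 = €2,667.64
Difference = |€549.48 − €2,667.64| = €2,118.16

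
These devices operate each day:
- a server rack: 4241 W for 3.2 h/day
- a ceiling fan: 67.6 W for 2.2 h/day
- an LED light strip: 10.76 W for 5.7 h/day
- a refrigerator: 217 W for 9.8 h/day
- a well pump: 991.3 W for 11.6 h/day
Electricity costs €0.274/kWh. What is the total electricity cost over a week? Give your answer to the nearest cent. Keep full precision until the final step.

€52.57

server rack: 4241 W × 3.2 h × 7 d = 94,998 Wh = 95 kWh
ceiling fan: 67.6 W × 2.2 h × 7 d = 1,041 Wh = 1.041 kWh
LED light strip: 10.76 W × 5.7 h × 7 d = 429 Wh = 0.4293 kWh
refrigerator: 217 W × 9.8 h × 7 d = 14,886 Wh = 14.89 kWh
well pump: 991.3 W × 11.6 h × 7 d = 80,494 Wh = 80.49 kWh
Total energy = 95 + 1.041 + 0.4293 + 14.89 + 80.49 = 191.8 kWh
Cost = 191.8 kWh × €0.274 = €52.57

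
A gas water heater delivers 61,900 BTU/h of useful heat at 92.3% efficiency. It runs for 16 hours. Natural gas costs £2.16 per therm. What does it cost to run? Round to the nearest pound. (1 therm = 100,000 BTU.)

Heat delivered = 61,900 BTU/h × 16 h = 990,400 BTU
Gas input = 990,400 / 0.923 = 1,073,023 BTU
= 1,073,023 / 100,000 = 10.73 therm
Cost = 10.73 × £2.16/therm = £23.18 ≈ £23

£23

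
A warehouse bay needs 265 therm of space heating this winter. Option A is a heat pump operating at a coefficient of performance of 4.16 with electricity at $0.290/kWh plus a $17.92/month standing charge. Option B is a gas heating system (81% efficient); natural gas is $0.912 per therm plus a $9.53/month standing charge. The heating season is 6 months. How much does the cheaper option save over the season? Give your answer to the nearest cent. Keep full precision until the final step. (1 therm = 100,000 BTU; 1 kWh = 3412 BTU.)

Heat load = 265 therm × 100,000 = 26,500,000 BTU
Gas: input = 26,500,000 / 0.81 = 32,716,049 BTU = 327.2 therm → 327.2 × $0.912 = $298.37; + 6 × $9.53 standing = $355.55
Heat pump: 26,500,000 BTU / 3412 = 7,767 kWh heat; / 4.16 = 1,867 kWh in → × $0.290 = $541.43; + 6 × $17.92 standing = $648.95
Difference = |$355.55 − $648.95| = $293.40

$293.40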